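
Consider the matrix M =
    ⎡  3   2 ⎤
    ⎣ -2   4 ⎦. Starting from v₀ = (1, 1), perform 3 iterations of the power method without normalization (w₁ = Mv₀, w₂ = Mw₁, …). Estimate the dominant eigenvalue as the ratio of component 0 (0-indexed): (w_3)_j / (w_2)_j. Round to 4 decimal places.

w1 = Mv₀ = (3·1 + 2·1; (-2)·1 + 4·1) = (5, 2)
w2 = Mw1 = (3·5 + 2·2; (-2)·5 + 4·2) = (19, -2)
w3 = Mw2 = (53, -46)
Ratio at component: 53 / 19 = 2.7895

λ ≈ 2.7895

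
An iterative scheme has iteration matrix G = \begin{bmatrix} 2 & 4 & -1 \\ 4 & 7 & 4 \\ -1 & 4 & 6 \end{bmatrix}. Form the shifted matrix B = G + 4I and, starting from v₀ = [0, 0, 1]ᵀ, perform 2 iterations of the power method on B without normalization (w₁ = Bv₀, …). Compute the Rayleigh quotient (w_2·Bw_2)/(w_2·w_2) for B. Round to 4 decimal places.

B = G + 4I has rows (6, 4, -1); (4, 11, 4); (-1, 4, 10)
w1 = Bv₀ = (6·0 + 4·0 + (-1)·1; 4·0 + 11·0 + 4·1; (-1)·0 + 4·0 + 10·1) = (-1, 4, 10)
w2 = Bw1 = (6·(-1) + 4·4 + (-1)·10; 4·(-1) + 11·4 + 4·10; (-1)·(-1) + 4·4 + 10·10) = (0, 80, 117)
Bw2 = (203, 1348, 1490)
w2·Bw2 = 282170; w2·w2 = 20089; μ ≈ 282170/20089 = 14.0460

μ ≈ 14.0460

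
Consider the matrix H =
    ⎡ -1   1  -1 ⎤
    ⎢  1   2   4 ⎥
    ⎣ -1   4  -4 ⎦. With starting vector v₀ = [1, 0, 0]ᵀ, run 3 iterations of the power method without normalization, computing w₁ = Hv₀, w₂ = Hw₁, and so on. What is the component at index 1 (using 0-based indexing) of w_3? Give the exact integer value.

w1 = Hv₀ = (-1, 1, -1)
w2 = Hw1 = (3, -3, 9)
w3 = Hw2 = (-15, 33, -51)
The requested component of w3 is 33.

33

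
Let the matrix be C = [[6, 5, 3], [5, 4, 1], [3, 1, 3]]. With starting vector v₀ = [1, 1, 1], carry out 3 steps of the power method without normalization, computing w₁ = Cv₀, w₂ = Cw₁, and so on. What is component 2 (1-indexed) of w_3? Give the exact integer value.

w1 = Cv₀ = (6·1 + 5·1 + 3·1; 5·1 + 4·1 + 1·1; 3·1 + 1·1 + 3·1) = (14, 10, 7)
w2 = Cw1 = (6·14 + 5·10 + 3·7; 5·14 + 4·10 + 1·7; 3·14 + 1·10 + 3·7) = (155, 117, 73)
w3 = Cw2 = (1734, 1316, 801)
The requested component of w3 is 1316.

1316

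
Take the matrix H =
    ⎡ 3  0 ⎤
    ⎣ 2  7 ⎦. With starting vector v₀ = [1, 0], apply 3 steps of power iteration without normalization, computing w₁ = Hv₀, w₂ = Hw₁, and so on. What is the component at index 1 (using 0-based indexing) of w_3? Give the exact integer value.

w1 = Hv₀ = (3·1 + 0·0; 2·1 + 7·0) = (3, 2)
w2 = Hw1 = (3·3 + 0·2; 2·3 + 7·2) = (9, 20)
w3 = Hw2 = (27, 158)
The requested component of w3 is 158.

158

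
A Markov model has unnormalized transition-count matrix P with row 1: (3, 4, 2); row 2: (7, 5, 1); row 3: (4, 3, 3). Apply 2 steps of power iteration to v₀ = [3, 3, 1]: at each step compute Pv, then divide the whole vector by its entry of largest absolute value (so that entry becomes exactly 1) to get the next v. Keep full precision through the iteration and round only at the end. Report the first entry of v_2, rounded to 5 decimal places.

0.71622

Pv0 = (23.000000, 37.000000, 24.000000); divide by 37.000000 → v1 = (0.621622, 1.000000, 0.648649)
Pv1 = (7.162162, 10.000000, 7.432432); divide by 10.000000 → v2 = (0.716216, 1.000000, 0.743243)
Requested entry of v2: 265/370 = 0.71622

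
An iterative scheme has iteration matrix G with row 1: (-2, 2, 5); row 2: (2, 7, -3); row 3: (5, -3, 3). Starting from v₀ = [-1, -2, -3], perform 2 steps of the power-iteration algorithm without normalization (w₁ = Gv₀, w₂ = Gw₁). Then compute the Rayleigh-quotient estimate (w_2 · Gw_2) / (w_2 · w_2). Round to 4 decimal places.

w1 = Gv₀ = ((-2)·(-1) + 2·(-2) + 5·(-3); 2·(-1) + 7·(-2) + (-3)·(-3); 5·(-1) + (-3)·(-2) + 3·(-3)) = (-17, -7, -8)
w2 = Gw1 = ((-2)·(-17) + 2·(-7) + 5·(-8); 2·(-17) + 7·(-7) + (-3)·(-8); 5·(-17) + (-3)·(-7) + 3·(-8)) = (-20, -59, -88)
Gw2 = (-518, -189, -187)
w2·Gw2 = (-20)·(-518) + (-59)·(-189) + (-88)·(-187) = 37967; w2·w2 = (-20)·(-20) + (-59)·(-59) + (-88)·(-88) = 11625
λ ≈ 37967/11625 = 3.2660

3.2660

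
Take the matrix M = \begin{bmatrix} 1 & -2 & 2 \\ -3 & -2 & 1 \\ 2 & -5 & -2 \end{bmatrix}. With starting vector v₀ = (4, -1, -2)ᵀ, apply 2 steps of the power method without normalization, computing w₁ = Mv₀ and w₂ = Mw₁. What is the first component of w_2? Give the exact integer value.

w1 = Mv₀ = (1·4 + (-2)·(-1) + 2·(-2); (-3)·4 + (-2)·(-1) + 1·(-2); 2·4 + (-5)·(-1) + (-2)·(-2)) = (2, -12, 17)
w2 = Mw1 = (1·2 + (-2)·(-12) + 2·17; (-3)·2 + (-2)·(-12) + 1·17; 2·2 + (-5)·(-12) + (-2)·17) = (60, 35, 30)
The requested component of w2 is 60.

60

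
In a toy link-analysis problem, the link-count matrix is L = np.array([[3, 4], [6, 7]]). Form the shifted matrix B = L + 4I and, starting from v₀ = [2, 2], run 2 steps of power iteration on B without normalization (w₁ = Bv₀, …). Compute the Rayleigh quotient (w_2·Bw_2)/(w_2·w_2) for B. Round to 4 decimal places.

B = L + 4I has rows (7, 4); (6, 11)
w1 = Bv₀ = (7·2 + 4·2; 6·2 + 11·2) = (22, 34)
w2 = Bw1 = (7·22 + 4·34; 6·22 + 11·34) = (290, 506)
Bw2 = (4054, 7306)
w2·Bw2 = 4872496; w2·w2 = 340136; μ ≈ 4872496/340136 = 14.3251

14.3251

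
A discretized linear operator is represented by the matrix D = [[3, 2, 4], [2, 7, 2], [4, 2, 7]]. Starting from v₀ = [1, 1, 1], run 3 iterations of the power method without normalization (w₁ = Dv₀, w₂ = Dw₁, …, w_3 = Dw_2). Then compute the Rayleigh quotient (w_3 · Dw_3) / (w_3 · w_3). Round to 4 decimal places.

λ ≈ 11.2650

w1 = Dv₀ = (9, 11, 13)
w2 = Dw1 = (101, 121, 149)
w3 = Dw2 = (1141, 1347, 1689)
Dw3 = (12873, 15089, 19081)
w3·Dw3 = 1141·12873 + 1347·15089 + 1689·19081 = 67240785; w3·w3 = 1141·1141 + 1347·1347 + 1689·1689 = 5969011
λ ≈ 67240785/5969011 = 11.2650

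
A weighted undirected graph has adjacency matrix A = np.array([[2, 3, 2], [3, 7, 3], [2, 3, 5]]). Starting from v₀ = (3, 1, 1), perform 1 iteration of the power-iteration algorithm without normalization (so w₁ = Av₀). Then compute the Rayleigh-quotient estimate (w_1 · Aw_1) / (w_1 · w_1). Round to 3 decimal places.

w1 = Av₀ = (2·3 + 3·1 + 2·1; 3·3 + 7·1 + 3·1; 2·3 + 3·1 + 5·1) = (11, 19, 14)
Aw1 = (107, 208, 149)
w1·Aw1 = 11·107 + 19·208 + 14·149 = 7215; w1·w1 = 11·11 + 19·19 + 14·14 = 678
λ ≈ 7215/678 = 10.642

λ ≈ 10.642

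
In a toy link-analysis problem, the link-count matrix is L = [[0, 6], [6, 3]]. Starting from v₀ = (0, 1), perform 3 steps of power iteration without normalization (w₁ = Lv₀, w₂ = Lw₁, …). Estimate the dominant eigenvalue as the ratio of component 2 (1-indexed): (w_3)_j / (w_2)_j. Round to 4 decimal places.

w1 = Lv₀ = (0·0 + 6·1; 6·0 + 3·1) = (6, 3)
w2 = Lw1 = (0·6 + 6·3; 6·6 + 3·3) = (18, 45)
w3 = Lw2 = (270, 243)
Ratio at component: 243 / 45 = 5.4000

λ ≈ 5.4000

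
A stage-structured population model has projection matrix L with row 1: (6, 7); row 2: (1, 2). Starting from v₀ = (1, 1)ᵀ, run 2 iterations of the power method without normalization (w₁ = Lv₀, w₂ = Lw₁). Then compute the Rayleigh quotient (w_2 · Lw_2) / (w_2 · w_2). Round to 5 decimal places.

7.33871

w1 = Lv₀ = (6·1 + 7·1; 1·1 + 2·1) = (13, 3)
w2 = Lw1 = (6·13 + 7·3; 1·13 + 2·3) = (99, 19)
Lw2 = (727, 137)
w2·Lw2 = 99·727 + 19·137 = 74576; w2·w2 = 99·99 + 19·19 = 10162
λ ≈ 74576/10162 = 7.33871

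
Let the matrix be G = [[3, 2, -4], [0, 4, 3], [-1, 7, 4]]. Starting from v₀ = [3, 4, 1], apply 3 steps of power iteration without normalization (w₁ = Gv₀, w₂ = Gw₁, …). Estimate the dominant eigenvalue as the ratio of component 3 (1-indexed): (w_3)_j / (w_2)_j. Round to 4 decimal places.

w1 = Gv₀ = (13, 19, 29)
w2 = Gw1 = (-39, 163, 236)
w3 = Gw2 = (-735, 1360, 2124)
Ratio at component: 2124 / 236 = 9.0000

λ ≈ 9.0000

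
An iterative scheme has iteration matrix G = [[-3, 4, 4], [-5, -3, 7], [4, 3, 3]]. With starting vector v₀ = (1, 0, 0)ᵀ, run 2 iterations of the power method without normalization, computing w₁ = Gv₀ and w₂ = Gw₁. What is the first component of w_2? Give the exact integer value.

5

w1 = Gv₀ = (-3, -5, 4)
w2 = Gw1 = (5, 58, -15)
The requested component of w2 is 5.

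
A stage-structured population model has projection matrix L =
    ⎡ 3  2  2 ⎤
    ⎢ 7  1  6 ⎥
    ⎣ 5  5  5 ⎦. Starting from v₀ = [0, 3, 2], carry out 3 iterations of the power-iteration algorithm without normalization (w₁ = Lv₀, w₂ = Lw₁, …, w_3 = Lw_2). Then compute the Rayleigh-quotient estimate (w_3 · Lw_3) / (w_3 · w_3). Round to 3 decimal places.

11.534

w1 = Lv₀ = (10, 15, 25)
w2 = Lw1 = (110, 235, 250)
w3 = Lw2 = (1300, 2505, 2975)
Lw3 = (14860, 29455, 33900)
w3·Lw3 = 1300·14860 + 2505·29455 + 2975·33900 = 193955275; w3·w3 = 1300·1300 + 2505·2505 + 2975·2975 = 16815650
λ ≈ 193955275/16815650 = 11.534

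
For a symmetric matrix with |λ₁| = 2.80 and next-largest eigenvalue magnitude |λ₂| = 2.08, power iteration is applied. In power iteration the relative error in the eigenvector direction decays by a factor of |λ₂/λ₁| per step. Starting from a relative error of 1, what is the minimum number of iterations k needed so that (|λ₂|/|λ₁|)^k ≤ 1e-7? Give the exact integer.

55

|λ₂/λ₁| = 2.08/2.80 = 0.74286
Need k ≥ ln(1e-7) / ln(0.74286) = -16.1181 / -0.2973 ≈ 54.224
Smallest integer k satisfying the bound: 55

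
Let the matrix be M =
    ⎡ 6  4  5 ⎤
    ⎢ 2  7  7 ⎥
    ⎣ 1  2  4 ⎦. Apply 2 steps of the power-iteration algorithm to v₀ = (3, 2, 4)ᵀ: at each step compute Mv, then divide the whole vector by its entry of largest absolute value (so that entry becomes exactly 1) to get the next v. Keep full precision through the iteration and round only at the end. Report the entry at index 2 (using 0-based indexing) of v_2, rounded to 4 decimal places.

Mv0 = (46.00000, 48.00000, 23.00000); divide by 48.00000 → v1 = (0.95833, 1.00000, 0.47917)
Mv1 = (12.14583, 12.27083, 4.87500); divide by 12.27083 → v2 = (0.98981, 1.00000, 0.39728)
Requested entry of v2: 234/589 = 0.3973

0.3973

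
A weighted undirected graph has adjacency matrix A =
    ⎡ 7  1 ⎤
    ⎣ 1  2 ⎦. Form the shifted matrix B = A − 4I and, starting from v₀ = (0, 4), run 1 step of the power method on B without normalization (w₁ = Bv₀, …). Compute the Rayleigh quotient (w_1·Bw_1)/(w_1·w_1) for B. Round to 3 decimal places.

μ ≈ -1.800

B = A − 4I has rows (3, 1); (1, -2)
w1 = Bv₀ = (3·0 + 1·4; 1·0 + (-2)·4) = (4, -8)
Bw1 = (4, 20)
w1·Bw1 = -144; w1·w1 = 80; μ ≈ -144/80 = -1.800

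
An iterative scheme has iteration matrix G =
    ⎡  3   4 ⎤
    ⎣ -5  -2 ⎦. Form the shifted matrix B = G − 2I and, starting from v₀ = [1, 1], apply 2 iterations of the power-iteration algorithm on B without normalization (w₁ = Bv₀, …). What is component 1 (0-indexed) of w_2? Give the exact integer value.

11

B = G − 2I has rows (1, 4); (-5, -4)
w1 = Bv₀ = (1·1 + 4·1; (-5)·1 + (-4)·1) = (5, -9)
w2 = Bw1 = (1·5 + 4·(-9); (-5)·5 + (-4)·(-9)) = (-31, 11)
Requested component of w2: 11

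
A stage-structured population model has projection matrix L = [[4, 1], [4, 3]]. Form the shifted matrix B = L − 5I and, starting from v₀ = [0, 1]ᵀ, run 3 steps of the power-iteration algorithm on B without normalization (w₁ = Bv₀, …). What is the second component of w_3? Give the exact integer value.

B = L − 5I has rows (-1, 1); (4, -2)
w1 = Bv₀ = ((-1)·0 + 1·1; 4·0 + (-2)·1) = (1, -2)
w2 = Bw1 = ((-1)·1 + 1·(-2); 4·1 + (-2)·(-2)) = (-3, 8)
w3 = Bw2 = (11, -28)
Requested component of w3: -28

-28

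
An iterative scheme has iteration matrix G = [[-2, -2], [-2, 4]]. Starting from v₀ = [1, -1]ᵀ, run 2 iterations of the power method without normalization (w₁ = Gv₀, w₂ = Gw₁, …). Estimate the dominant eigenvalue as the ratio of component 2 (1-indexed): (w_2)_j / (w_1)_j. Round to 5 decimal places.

w1 = Gv₀ = ((-2)·1 + (-2)·(-1); (-2)·1 + 4·(-1)) = (0, -6)
w2 = Gw1 = ((-2)·0 + (-2)·(-6); (-2)·0 + 4·(-6)) = (12, -24)
Ratio at component: -24 / -6 = 4.00000

λ ≈ 4.00000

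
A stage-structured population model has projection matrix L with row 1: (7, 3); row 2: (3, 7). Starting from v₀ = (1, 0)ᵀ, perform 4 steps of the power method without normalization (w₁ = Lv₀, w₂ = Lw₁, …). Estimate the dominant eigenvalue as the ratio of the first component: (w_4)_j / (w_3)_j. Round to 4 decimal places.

9.6391

w1 = Lv₀ = (7, 3)
w2 = Lw1 = (58, 42)
w3 = Lw2 = (532, 468)
w4 = Lw3 = (5128, 4872)
Ratio at component: 5128 / 532 = 9.6391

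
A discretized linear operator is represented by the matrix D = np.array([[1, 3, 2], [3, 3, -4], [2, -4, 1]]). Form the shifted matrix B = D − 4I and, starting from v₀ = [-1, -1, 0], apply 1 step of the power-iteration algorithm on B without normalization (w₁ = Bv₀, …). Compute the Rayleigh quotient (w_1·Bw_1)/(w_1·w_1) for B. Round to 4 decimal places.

B = D − 4I has rows (-3, 3, 2); (3, -1, -4); (2, -4, -3)
w1 = Bv₀ = ((-3)·(-1) + 3·(-1) + 2·0; 3·(-1) + (-1)·(-1) + (-4)·0; 2·(-1) + (-4)·(-1) + (-3)·0) = (0, -2, 2)
Bw1 = (-2, -6, 2)
w1·Bw1 = 16; w1·w1 = 8; μ ≈ 16/8 = 2.0000

μ ≈ 2.0000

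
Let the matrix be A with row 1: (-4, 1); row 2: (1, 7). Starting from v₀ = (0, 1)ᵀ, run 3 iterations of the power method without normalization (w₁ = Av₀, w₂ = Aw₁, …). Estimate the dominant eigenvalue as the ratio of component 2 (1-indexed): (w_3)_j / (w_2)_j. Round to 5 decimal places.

7.06000

w1 = Av₀ = ((-4)·0 + 1·1; 1·0 + 7·1) = (1, 7)
w2 = Aw1 = ((-4)·1 + 1·7; 1·1 + 7·7) = (3, 50)
w3 = Aw2 = (38, 353)
Ratio at component: 353 / 50 = 7.06000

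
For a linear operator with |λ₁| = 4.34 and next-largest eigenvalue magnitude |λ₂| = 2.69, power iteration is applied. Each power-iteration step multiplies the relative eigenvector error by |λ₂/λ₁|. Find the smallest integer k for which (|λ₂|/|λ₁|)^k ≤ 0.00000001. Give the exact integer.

39

|λ₂/λ₁| = 2.69/4.34 = 0.61982
Need k ≥ ln(0.00000001) / ln(0.61982) = -18.4207 / -0.4783 ≈ 38.510
Smallest integer k satisfying the bound: 39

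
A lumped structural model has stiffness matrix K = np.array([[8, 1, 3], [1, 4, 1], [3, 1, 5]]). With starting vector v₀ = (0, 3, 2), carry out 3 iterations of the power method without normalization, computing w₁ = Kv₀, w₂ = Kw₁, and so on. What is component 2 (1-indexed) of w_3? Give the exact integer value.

543

w1 = Kv₀ = (9, 14, 13)
w2 = Kw1 = (125, 78, 106)
w3 = Kw2 = (1396, 543, 983)
The requested component of w3 is 543.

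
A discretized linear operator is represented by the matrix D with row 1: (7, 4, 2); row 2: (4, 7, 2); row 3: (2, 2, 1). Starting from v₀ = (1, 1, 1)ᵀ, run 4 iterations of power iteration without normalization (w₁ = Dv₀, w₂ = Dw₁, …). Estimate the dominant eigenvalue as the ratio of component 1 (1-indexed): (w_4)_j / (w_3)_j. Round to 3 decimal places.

11.745

w1 = Dv₀ = (7·1 + 4·1 + 2·1; 4·1 + 7·1 + 2·1; 2·1 + 2·1 + 1·1) = (13, 13, 5)
w2 = Dw1 = (7·13 + 4·13 + 2·5; 4·13 + 7·13 + 2·5; 2·13 + 2·13 + 1·5) = (153, 153, 57)
w3 = Dw2 = (1797, 1797, 669)
w4 = Dw3 = (21105, 21105, 7857)
Ratio at component: 21105 / 1797 = 11.745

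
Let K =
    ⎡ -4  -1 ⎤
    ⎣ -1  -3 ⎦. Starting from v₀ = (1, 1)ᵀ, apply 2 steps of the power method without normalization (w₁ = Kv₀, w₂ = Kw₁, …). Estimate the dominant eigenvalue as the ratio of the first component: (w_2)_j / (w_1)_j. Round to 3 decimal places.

λ ≈ -4.800

w1 = Kv₀ = ((-4)·1 + (-1)·1; (-1)·1 + (-3)·1) = (-5, -4)
w2 = Kw1 = ((-4)·(-5) + (-1)·(-4); (-1)·(-5) + (-3)·(-4)) = (24, 17)
Ratio at component: 24 / -5 = -4.800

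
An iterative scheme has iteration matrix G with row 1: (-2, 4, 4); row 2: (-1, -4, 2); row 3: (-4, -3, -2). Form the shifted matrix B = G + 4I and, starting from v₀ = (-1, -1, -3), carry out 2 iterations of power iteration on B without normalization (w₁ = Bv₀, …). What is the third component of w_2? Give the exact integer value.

B = G + 4I has rows (2, 4, 4); (-1, 0, 2); (-4, -3, 2)
w1 = Bv₀ = (-18, -5, 1)
w2 = Bw1 = (-52, 20, 89)
Requested component of w2: 89

89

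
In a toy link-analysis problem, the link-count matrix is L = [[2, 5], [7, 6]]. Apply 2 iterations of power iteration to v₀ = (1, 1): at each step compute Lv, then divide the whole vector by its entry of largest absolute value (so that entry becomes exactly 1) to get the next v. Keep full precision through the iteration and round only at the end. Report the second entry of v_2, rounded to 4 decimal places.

1.0000

Lv0 = (7.00000, 13.00000); divide by 13.00000 → v1 = (0.53846, 1.00000)
Lv1 = (6.07692, 9.76923); divide by 9.76923 → v2 = (0.62205, 1.00000)
Requested entry of v2: 127/127 = 1.0000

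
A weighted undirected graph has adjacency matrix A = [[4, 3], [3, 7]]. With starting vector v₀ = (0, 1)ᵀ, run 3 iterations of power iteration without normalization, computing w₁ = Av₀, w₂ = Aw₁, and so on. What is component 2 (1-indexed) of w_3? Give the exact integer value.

505

w1 = Av₀ = (3, 7)
w2 = Aw1 = (33, 58)
w3 = Aw2 = (306, 505)
The requested component of w3 is 505.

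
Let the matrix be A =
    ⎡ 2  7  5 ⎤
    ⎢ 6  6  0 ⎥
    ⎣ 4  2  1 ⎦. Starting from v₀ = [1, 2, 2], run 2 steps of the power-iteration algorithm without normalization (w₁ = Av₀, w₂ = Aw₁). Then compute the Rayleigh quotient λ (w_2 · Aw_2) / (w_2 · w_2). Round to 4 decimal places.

11.8889

w1 = Av₀ = (2·1 + 7·2 + 5·2; 6·1 + 6·2 + 0·2; 4·1 + 2·2 + 1·2) = (26, 18, 10)
w2 = Aw1 = (2·26 + 7·18 + 5·10; 6·26 + 6·18 + 0·10; 4·26 + 2·18 + 1·10) = (228, 264, 150)
Aw2 = (3054, 2952, 1590)
w2·Aw2 = 228·3054 + 264·2952 + 150·1590 = 1714140; w2·w2 = 228·228 + 264·264 + 150·150 = 144180
λ ≈ 1714140/144180 = 11.8889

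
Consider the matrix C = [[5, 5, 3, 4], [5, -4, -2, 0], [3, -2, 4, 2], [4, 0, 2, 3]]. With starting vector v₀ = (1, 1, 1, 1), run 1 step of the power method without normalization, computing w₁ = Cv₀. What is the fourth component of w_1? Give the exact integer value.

9

w1 = Cv₀ = (5·1 + 5·1 + 3·1 + 4·1; 5·1 + (-4)·1 + (-2)·1 + 0·1; 3·1 + (-2)·1 + 4·1 + 2·1; 4·1 + 0·1 + 2·1 + 3·1) = (17, -1, 7, 9)
The requested component of w1 is 9.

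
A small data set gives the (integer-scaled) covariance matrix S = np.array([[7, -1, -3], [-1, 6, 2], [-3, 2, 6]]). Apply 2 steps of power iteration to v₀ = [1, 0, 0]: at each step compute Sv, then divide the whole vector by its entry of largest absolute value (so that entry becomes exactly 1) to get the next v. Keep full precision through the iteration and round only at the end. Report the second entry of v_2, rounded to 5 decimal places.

-0.32203

Sv0 = (7.000000, -1.000000, -3.000000); divide by 7.000000 → v1 = (1.000000, -0.142857, -0.428571)
Sv1 = (8.428571, -2.714286, -5.857143); divide by 8.428571 → v2 = (1.000000, -0.322034, -0.694915)
Requested entry of v2: -19/59 = -0.32203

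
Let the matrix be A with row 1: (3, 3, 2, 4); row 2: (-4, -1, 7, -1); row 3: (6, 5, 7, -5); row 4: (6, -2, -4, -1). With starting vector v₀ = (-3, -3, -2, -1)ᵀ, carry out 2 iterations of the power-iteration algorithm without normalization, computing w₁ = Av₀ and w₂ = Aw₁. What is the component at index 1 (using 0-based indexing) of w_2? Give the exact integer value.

-189

w1 = Av₀ = (3·(-3) + 3·(-3) + 2·(-2) + 4·(-1); (-4)·(-3) + (-1)·(-3) + 7·(-2) + (-1)·(-1); 6·(-3) + 5·(-3) + 7·(-2) + (-5)·(-1); 6·(-3) + (-2)·(-3) + (-4)·(-2) + (-1)·(-1)) = (-26, 2, -42, -3)
w2 = Aw1 = (3·(-26) + 3·2 + 2·(-42) + 4·(-3); (-4)·(-26) + (-1)·2 + 7·(-42) + (-1)·(-3); 6·(-26) + 5·2 + 7·(-42) + (-5)·(-3); 6·(-26) + (-2)·2 + (-4)·(-42) + (-1)·(-3)) = (-168, -189, -425, 11)
The requested component of w2 is -189.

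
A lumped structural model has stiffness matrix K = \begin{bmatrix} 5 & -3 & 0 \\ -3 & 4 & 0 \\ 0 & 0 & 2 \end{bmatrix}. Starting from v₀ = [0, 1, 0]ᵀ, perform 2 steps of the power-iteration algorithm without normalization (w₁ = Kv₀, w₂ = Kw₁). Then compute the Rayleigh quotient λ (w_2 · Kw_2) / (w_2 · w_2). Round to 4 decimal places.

w1 = Kv₀ = (5·0 + (-3)·1 + 0·0; (-3)·0 + 4·1 + 0·0; 0·0 + 0·1 + 2·0) = (-3, 4, 0)
w2 = Kw1 = (5·(-3) + (-3)·4 + 0·0; (-3)·(-3) + 4·4 + 0·0; 0·(-3) + 0·4 + 2·0) = (-27, 25, 0)
Kw2 = (-210, 181, 0)
w2·Kw2 = (-27)·(-210) + 25·181 + 0·0 = 10195; w2·w2 = (-27)·(-27) + 25·25 + 0·0 = 1354
λ ≈ 10195/1354 = 7.5295

λ ≈ 7.5295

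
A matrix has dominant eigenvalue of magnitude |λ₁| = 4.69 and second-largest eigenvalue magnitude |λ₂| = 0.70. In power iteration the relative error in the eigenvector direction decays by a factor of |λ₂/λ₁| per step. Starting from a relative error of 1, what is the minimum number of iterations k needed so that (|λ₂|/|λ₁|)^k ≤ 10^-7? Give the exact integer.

9

|λ₂/λ₁| = 0.70/4.69 = 0.14925
Need k ≥ ln(10^-7) / ln(0.14925) = -16.1181 / -1.9021 ≈ 8.474
Smallest integer k satisfying the bound: 9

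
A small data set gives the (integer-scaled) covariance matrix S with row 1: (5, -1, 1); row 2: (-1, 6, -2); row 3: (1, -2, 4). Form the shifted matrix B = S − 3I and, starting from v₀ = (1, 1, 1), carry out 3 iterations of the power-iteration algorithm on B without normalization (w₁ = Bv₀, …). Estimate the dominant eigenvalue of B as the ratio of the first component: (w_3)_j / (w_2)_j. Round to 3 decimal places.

3.000

B = S − 3I has rows (2, -1, 1); (-1, 3, -2); (1, -2, 1)
w1 = Bv₀ = (2·1 + (-1)·1 + 1·1; (-1)·1 + 3·1 + (-2)·1; 1·1 + (-2)·1 + 1·1) = (2, 0, 0)
w2 = Bw1 = (2·2 + (-1)·0 + 1·0; (-1)·2 + 3·0 + (-2)·0; 1·2 + (-2)·0 + 1·0) = (4, -2, 2)
w3 = Bw2 = (12, -14, 10)
Ratio: 12/4 = 3.000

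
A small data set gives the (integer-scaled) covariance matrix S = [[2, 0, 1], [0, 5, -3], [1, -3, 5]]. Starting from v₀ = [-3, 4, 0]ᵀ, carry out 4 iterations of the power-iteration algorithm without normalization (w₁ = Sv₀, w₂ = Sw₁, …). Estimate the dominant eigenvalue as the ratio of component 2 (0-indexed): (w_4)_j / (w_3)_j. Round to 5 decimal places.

w1 = Sv₀ = (-6, 20, -15)
w2 = Sw1 = (-27, 145, -141)
w3 = Sw2 = (-195, 1148, -1167)
w4 = Sw3 = (-1557, 9241, -9474)
Ratio at component: -9474 / -1167 = 8.11825

8.11825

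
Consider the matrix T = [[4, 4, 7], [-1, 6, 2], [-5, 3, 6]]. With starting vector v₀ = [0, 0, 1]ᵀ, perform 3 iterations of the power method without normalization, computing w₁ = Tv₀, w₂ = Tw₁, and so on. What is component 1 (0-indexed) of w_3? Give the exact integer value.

w1 = Tv₀ = (7, 2, 6)
w2 = Tw1 = (78, 17, 7)
w3 = Tw2 = (429, 38, -297)
The requested component of w3 is 38.

38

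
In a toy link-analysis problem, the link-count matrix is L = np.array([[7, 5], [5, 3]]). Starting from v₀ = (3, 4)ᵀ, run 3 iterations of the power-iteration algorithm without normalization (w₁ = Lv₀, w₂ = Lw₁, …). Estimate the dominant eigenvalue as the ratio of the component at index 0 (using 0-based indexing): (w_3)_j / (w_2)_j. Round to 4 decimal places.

w1 = Lv₀ = (7·3 + 5·4; 5·3 + 3·4) = (41, 27)
w2 = Lw1 = (7·41 + 5·27; 5·41 + 3·27) = (422, 286)
w3 = Lw2 = (4384, 2968)
Ratio at component: 4384 / 422 = 10.3886

10.3886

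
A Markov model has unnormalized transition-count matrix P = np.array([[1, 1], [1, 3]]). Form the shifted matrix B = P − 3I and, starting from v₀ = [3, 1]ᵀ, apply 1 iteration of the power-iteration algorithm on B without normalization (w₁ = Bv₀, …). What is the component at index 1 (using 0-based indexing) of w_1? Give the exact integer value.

3

B = P − 3I has rows (-2, 1); (1, 0)
w1 = Bv₀ = (-5, 3)
Requested component of w1: 3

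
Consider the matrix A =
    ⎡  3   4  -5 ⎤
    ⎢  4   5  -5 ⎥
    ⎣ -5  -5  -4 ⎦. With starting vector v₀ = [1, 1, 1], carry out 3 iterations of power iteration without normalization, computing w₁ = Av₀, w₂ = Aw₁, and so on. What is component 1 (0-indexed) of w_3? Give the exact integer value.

w1 = Av₀ = (3·1 + 4·1 + (-5)·1; 4·1 + 5·1 + (-5)·1; (-5)·1 + (-5)·1 + (-4)·1) = (2, 4, -14)
w2 = Aw1 = (3·2 + 4·4 + (-5)·(-14); 4·2 + 5·4 + (-5)·(-14); (-5)·2 + (-5)·4 + (-4)·(-14)) = (92, 98, 26)
w3 = Aw2 = (538, 728, -1054)
The requested component of w3 is 728.

728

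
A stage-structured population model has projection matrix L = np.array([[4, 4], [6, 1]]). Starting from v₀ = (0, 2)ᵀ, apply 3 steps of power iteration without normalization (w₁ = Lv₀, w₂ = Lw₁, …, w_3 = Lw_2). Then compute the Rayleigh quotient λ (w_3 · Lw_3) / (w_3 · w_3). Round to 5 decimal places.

λ ≈ 7.70473

w1 = Lv₀ = (8, 2)
w2 = Lw1 = (40, 50)
w3 = Lw2 = (360, 290)
Lw3 = (2600, 2450)
w3·Lw3 = 360·2600 + 290·2450 = 1646500; w3·w3 = 360·360 + 290·290 = 213700
λ ≈ 1646500/213700 = 7.70473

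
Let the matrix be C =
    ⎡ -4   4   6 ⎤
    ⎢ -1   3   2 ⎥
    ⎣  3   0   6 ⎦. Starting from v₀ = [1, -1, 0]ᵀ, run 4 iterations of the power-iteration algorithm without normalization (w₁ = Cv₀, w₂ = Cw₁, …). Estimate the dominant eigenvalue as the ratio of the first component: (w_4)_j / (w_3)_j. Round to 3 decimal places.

w1 = Cv₀ = ((-4)·1 + 4·(-1) + 6·0; (-1)·1 + 3·(-1) + 2·0; 3·1 + 0·(-1) + 6·0) = (-8, -4, 3)
w2 = Cw1 = ((-4)·(-8) + 4·(-4) + 6·3; (-1)·(-8) + 3·(-4) + 2·3; 3·(-8) + 0·(-4) + 6·3) = (34, 2, -6)
w3 = Cw2 = (-164, -40, 66)
w4 = Cw3 = (892, 176, -96)
Ratio at component: 892 / -164 = -5.439

λ ≈ -5.439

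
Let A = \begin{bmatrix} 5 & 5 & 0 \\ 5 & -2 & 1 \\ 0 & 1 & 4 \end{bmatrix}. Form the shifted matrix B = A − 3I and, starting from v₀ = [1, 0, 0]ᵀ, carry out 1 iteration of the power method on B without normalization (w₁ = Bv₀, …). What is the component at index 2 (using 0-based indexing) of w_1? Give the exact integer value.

0

B = A − 3I has rows (2, 5, 0); (5, -5, 1); (0, 1, 1)
w1 = Bv₀ = (2·1 + 5·0 + 0·0; 5·1 + (-5)·0 + 1·0; 0·1 + 1·0 + 1·0) = (2, 5, 0)
Requested component of w1: 0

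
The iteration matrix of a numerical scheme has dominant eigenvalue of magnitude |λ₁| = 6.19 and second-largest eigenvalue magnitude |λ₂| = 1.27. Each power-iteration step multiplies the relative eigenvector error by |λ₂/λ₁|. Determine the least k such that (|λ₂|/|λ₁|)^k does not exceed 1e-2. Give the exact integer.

|λ₂/λ₁| = 1.27/6.19 = 0.20517
Need k ≥ ln(1e-2) / ln(0.20517) = -4.6052 / -1.5839 ≈ 2.907
Smallest integer k satisfying the bound: 3

3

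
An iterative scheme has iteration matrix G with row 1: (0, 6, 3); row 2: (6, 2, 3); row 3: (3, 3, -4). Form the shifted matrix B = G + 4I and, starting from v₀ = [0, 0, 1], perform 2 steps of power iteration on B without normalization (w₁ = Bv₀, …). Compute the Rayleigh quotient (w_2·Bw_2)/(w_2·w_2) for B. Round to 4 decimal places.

μ ≈ 12.4857

B = G + 4I has rows (4, 6, 3); (6, 6, 3); (3, 3, 0)
w1 = Bv₀ = (3, 3, 0)
w2 = Bw1 = (30, 36, 18)
Bw2 = (390, 450, 198)
w2·Bw2 = 31464; w2·w2 = 2520; μ ≈ 31464/2520 = 12.4857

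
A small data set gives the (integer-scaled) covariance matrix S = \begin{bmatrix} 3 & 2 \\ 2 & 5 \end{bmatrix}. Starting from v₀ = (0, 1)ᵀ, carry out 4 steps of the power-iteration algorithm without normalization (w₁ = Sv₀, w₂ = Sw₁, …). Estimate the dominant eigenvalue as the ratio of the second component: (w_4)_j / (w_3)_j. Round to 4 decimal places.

λ ≈ 6.1977

w1 = Sv₀ = (3·0 + 2·1; 2·0 + 5·1) = (2, 5)
w2 = Sw1 = (3·2 + 2·5; 2·2 + 5·5) = (16, 29)
w3 = Sw2 = (106, 177)
w4 = Sw3 = (672, 1097)
Ratio at component: 1097 / 177 = 6.1977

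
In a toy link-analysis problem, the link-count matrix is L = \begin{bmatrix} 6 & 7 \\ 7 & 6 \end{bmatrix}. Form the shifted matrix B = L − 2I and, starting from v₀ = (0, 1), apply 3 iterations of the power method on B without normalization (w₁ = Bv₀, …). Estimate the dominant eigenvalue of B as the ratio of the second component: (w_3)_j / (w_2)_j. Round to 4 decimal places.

μ ≈ 10.0308

B = L − 2I has rows (4, 7); (7, 4)
w1 = Bv₀ = (7, 4)
w2 = Bw1 = (56, 65)
w3 = Bw2 = (679, 652)
Ratio: 652/65 = 10.0308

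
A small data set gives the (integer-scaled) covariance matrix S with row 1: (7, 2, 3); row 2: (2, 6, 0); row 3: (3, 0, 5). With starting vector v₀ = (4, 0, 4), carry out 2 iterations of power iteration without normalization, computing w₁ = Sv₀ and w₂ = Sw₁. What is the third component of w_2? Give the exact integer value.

280

w1 = Sv₀ = (7·4 + 2·0 + 3·4; 2·4 + 6·0 + 0·4; 3·4 + 0·0 + 5·4) = (40, 8, 32)
w2 = Sw1 = (7·40 + 2·8 + 3·32; 2·40 + 6·8 + 0·32; 3·40 + 0·8 + 5·32) = (392, 128, 280)
The requested component of w2 is 280.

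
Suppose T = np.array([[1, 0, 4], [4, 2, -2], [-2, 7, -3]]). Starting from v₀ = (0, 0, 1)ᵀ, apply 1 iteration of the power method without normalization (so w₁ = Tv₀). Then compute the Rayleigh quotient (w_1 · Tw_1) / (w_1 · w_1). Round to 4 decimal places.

-1.0000

w1 = Tv₀ = (1·0 + 0·0 + 4·1; 4·0 + 2·0 + (-2)·1; (-2)·0 + 7·0 + (-3)·1) = (4, -2, -3)
Tw1 = (-8, 18, -13)
w1·Tw1 = 4·(-8) + (-2)·18 + (-3)·(-13) = -29; w1·w1 = 4·4 + (-2)·(-2) + (-3)·(-3) = 29
λ ≈ -29/29 = -1.0000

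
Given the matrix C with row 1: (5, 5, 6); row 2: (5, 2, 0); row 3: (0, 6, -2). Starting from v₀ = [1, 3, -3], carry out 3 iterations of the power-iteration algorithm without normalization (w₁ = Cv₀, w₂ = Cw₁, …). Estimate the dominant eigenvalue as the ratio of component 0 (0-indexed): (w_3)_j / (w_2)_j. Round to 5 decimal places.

w1 = Cv₀ = (2, 11, 24)
w2 = Cw1 = (209, 32, 18)
w3 = Cw2 = (1313, 1109, 156)
Ratio at component: 1313 / 209 = 6.28230

6.28230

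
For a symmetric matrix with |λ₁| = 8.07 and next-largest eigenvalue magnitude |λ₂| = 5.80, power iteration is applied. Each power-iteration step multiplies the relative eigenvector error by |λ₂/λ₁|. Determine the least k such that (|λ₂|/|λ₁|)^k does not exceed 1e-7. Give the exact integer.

49

|λ₂/λ₁| = 5.80/8.07 = 0.71871
Need k ≥ ln(1e-7) / ln(0.71871) = -16.1181 / -0.3303 ≈ 48.799
Smallest integer k satisfying the bound: 49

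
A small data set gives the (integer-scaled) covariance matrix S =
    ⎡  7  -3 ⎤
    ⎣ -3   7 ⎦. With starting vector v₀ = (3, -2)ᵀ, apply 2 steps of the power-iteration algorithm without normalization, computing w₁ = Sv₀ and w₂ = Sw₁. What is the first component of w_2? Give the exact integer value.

w1 = Sv₀ = (27, -23)
w2 = Sw1 = (258, -242)
The requested component of w2 is 258.

258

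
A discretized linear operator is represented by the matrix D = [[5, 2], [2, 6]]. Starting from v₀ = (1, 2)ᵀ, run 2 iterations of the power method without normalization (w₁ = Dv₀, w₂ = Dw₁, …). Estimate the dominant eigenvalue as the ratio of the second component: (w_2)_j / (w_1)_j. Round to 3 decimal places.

w1 = Dv₀ = (9, 14)
w2 = Dw1 = (73, 102)
Ratio at component: 102 / 14 = 7.286

7.286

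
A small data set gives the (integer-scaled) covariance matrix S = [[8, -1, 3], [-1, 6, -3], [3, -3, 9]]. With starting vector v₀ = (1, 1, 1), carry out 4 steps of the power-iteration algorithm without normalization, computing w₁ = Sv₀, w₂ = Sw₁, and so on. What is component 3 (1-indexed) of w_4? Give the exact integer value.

17265

w1 = Sv₀ = (8·1 + (-1)·1 + 3·1; (-1)·1 + 6·1 + (-3)·1; 3·1 + (-3)·1 + 9·1) = (10, 2, 9)
w2 = Sw1 = (8·10 + (-1)·2 + 3·9; (-1)·10 + 6·2 + (-3)·9; 3·10 + (-3)·2 + 9·9) = (105, -25, 105)
w3 = Sw2 = (1180, -570, 1335)
w4 = Sw3 = (14015, -8605, 17265)
The requested component of w4 is 17265.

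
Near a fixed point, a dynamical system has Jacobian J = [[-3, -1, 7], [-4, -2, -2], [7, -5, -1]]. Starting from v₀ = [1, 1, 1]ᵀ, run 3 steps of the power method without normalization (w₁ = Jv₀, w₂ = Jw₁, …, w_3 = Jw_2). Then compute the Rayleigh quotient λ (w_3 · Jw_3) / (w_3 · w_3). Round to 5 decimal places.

λ ≈ -2.26835

w1 = Jv₀ = (3, -8, 1)
w2 = Jw1 = (6, 2, 60)
w3 = Jw2 = (400, -148, -28)
Jw3 = (-1248, -1248, 3568)
w3·Jw3 = 400·(-1248) + (-148)·(-1248) + (-28)·3568 = -414400; w3·w3 = 400·400 + (-148)·(-148) + (-28)·(-28) = 182688
λ ≈ -414400/182688 = -2.26835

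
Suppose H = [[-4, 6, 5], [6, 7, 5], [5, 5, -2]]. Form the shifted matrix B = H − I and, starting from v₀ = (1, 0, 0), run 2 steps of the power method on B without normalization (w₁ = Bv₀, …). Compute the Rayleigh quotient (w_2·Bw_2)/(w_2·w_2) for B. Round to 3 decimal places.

μ ≈ -1.327

B = H − I has rows (-5, 6, 5); (6, 6, 5); (5, 5, -3)
w1 = Bv₀ = (-5, 6, 5)
w2 = Bw1 = (86, 31, -10)
Bw2 = (-294, 652, 615)
w2·Bw2 = -11222; w2·w2 = 8457; μ ≈ -11222/8457 = -1.327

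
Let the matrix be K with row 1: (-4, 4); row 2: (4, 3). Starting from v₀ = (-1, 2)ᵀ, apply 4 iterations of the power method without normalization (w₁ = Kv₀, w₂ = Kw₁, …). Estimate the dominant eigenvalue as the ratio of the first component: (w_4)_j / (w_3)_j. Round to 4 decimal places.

w1 = Kv₀ = ((-4)·(-1) + 4·2; 4·(-1) + 3·2) = (12, 2)
w2 = Kw1 = ((-4)·12 + 4·2; 4·12 + 3·2) = (-40, 54)
w3 = Kw2 = (376, 2)
w4 = Kw3 = (-1496, 1510)
Ratio at component: -1496 / 376 = -3.9787

-3.9787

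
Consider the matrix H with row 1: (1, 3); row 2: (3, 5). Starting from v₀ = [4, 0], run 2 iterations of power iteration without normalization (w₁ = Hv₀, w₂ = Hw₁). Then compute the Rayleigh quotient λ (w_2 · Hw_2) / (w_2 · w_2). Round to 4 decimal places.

λ ≈ 6.6038

w1 = Hv₀ = (1·4 + 3·0; 3·4 + 5·0) = (4, 12)
w2 = Hw1 = (1·4 + 3·12; 3·4 + 5·12) = (40, 72)
Hw2 = (256, 480)
w2·Hw2 = 40·256 + 72·480 = 44800; w2·w2 = 40·40 + 72·72 = 6784
λ ≈ 44800/6784 = 6.6038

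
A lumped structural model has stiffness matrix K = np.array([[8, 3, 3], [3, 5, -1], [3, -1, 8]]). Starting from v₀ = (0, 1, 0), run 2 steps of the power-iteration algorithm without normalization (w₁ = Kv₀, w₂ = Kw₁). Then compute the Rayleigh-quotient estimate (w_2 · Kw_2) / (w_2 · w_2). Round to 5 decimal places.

9.30114

w1 = Kv₀ = (8·0 + 3·1 + 3·0; 3·0 + 5·1 + (-1)·0; 3·0 + (-1)·1 + 8·0) = (3, 5, -1)
w2 = Kw1 = (8·3 + 3·5 + 3·(-1); 3·3 + 5·5 + (-1)·(-1); 3·3 + (-1)·5 + 8·(-1)) = (36, 35, -4)
Kw2 = (381, 287, 41)
w2·Kw2 = 36·381 + 35·287 + (-4)·41 = 23597; w2·w2 = 36·36 + 35·35 + (-4)·(-4) = 2537
λ ≈ 23597/2537 = 9.30114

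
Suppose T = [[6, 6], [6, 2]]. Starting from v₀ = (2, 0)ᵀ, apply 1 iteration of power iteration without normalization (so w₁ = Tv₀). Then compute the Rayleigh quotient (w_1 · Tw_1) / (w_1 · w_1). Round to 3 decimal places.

w1 = Tv₀ = (12, 12)
Tw1 = (144, 96)
w1·Tw1 = 12·144 + 12·96 = 2880; w1·w1 = 12·12 + 12·12 = 288
λ ≈ 2880/288 = 10.000

λ ≈ 10.000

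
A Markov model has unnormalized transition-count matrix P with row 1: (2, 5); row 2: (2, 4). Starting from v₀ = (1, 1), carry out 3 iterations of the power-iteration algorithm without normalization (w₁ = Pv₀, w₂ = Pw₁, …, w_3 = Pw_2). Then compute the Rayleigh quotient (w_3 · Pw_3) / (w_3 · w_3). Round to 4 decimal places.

λ ≈ 6.3166

w1 = Pv₀ = (2·1 + 5·1; 2·1 + 4·1) = (7, 6)
w2 = Pw1 = (2·7 + 5·6; 2·7 + 4·6) = (44, 38)
w3 = Pw2 = (278, 240)
Pw3 = (1756, 1516)
w3·Pw3 = 278·1756 + 240·1516 = 852008; w3·w3 = 278·278 + 240·240 = 134884
λ ≈ 852008/134884 = 6.3166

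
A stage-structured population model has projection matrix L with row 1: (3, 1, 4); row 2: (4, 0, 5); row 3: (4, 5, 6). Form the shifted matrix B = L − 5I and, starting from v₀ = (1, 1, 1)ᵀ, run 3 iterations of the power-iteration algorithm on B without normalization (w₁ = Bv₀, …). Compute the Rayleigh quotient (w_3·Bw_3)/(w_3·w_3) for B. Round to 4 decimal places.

B = L − 5I has rows (-2, 1, 4); (4, -5, 5); (4, 5, 1)
w1 = Bv₀ = (3, 4, 10)
w2 = Bw1 = (38, 42, 42)
w3 = Bw2 = (134, 152, 404)
Bw3 = (1500, 1796, 1700)
w3·Bw3 = 1160792; w3·w3 = 204276; μ ≈ 1160792/204276 = 5.6825

μ ≈ 5.6825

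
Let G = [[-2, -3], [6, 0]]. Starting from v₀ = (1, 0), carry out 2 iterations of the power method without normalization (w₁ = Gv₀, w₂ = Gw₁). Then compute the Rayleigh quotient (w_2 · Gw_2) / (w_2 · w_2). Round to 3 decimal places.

λ ≈ 0.329

w1 = Gv₀ = (-2, 6)
w2 = Gw1 = (-14, -12)
Gw2 = (64, -84)
w2·Gw2 = (-14)·64 + (-12)·(-84) = 112; w2·w2 = (-14)·(-14) + (-12)·(-12) = 340
λ ≈ 112/340 = 0.329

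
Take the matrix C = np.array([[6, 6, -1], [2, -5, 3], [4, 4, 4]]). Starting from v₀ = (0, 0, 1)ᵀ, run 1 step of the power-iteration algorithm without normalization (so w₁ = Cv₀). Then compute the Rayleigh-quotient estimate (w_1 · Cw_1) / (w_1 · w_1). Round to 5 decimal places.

2.80769

w1 = Cv₀ = (6·0 + 6·0 + (-1)·1; 2·0 + (-5)·0 + 3·1; 4·0 + 4·0 + 4·1) = (-1, 3, 4)
Cw1 = (8, -5, 24)
w1·Cw1 = (-1)·8 + 3·(-5) + 4·24 = 73; w1·w1 = (-1)·(-1) + 3·3 + 4·4 = 26
λ ≈ 73/26 = 2.80769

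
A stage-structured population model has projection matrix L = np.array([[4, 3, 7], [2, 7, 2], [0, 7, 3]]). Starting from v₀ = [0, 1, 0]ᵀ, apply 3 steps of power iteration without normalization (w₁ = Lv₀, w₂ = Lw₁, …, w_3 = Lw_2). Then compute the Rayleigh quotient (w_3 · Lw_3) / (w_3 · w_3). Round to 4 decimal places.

w1 = Lv₀ = (4·0 + 3·1 + 7·0; 2·0 + 7·1 + 2·0; 0·0 + 7·1 + 3·0) = (3, 7, 7)
w2 = Lw1 = (4·3 + 3·7 + 7·7; 2·3 + 7·7 + 2·7; 0·3 + 7·7 + 3·7) = (82, 69, 70)
w3 = Lw2 = (1025, 787, 693)
Lw3 = (11312, 8945, 7588)
w3·Lw3 = 1025·11312 + 787·8945 + 693·7588 = 23892999; w3·w3 = 1025·1025 + 787·787 + 693·693 = 2150243
λ ≈ 23892999/2150243 = 11.1118

λ ≈ 11.1118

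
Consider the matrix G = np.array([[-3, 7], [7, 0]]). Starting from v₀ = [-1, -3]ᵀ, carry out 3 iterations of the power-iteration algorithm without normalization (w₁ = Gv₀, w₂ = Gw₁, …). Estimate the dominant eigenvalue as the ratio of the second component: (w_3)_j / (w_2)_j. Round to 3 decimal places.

w1 = Gv₀ = ((-3)·(-1) + 7·(-3); 7·(-1) + 0·(-3)) = (-18, -7)
w2 = Gw1 = ((-3)·(-18) + 7·(-7); 7·(-18) + 0·(-7)) = (5, -126)
w3 = Gw2 = (-897, 35)
Ratio at component: 35 / -126 = -0.278

λ ≈ -0.278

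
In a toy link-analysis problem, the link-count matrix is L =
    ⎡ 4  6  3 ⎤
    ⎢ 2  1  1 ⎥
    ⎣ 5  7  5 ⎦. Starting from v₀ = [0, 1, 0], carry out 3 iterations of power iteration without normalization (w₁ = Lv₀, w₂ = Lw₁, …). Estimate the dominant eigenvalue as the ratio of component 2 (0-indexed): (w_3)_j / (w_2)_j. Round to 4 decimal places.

10.4861

w1 = Lv₀ = (4·0 + 6·1 + 3·0; 2·0 + 1·1 + 1·0; 5·0 + 7·1 + 5·0) = (6, 1, 7)
w2 = Lw1 = (4·6 + 6·1 + 3·7; 2·6 + 1·1 + 1·7; 5·6 + 7·1 + 5·7) = (51, 20, 72)
w3 = Lw2 = (540, 194, 755)
Ratio at component: 755 / 72 = 10.4861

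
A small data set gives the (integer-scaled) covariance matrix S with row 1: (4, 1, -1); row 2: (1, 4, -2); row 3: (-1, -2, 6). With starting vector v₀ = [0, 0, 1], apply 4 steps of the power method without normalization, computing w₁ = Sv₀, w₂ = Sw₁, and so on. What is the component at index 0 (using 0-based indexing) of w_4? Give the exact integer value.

-918

w1 = Sv₀ = (4·0 + 1·0 + (-1)·1; 1·0 + 4·0 + (-2)·1; (-1)·0 + (-2)·0 + 6·1) = (-1, -2, 6)
w2 = Sw1 = (4·(-1) + 1·(-2) + (-1)·6; 1·(-1) + 4·(-2) + (-2)·6; (-1)·(-1) + (-2)·(-2) + 6·6) = (-12, -21, 41)
w3 = Sw2 = (-110, -178, 300)
w4 = Sw3 = (-918, -1422, 2266)
The requested component of w4 is -918.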